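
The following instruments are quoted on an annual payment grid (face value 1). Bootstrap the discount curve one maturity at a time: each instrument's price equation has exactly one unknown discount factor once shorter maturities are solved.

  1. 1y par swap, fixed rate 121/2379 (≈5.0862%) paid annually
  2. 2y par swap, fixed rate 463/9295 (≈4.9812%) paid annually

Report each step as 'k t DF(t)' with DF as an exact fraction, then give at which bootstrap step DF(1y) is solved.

1 1 2379/2500
2 2 4537/5000
DF(1y) is solved at step 1

step 1 [1y] swap r/1=121/2379: DF=(1 − 121/2379·(0))/(1+121/2379) = 2379/2500 ≈ 0.951600
step 2 [2y] swap r/1=463/9295: DF=(1 − 463/9295·(0.951600))/(1+463/9295) = 4537/5000 ≈ 0.907400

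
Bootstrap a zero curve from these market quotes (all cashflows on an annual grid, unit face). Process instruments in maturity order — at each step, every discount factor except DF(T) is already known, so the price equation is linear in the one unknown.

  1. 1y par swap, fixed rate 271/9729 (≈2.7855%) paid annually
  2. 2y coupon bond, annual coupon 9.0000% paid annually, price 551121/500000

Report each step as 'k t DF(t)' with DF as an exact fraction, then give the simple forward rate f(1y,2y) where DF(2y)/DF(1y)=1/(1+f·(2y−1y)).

step 1 [1y] swap r/1=271/9729: DF=(1 − 271/9729·(0))/(1+271/9729) = 9729/10000 ≈ 0.972900
step 2 [2y] bond c/1=9/100: DF=(551121/500000 − 9/100·(0.972900))/(1+9/100) = 9309/10000 ≈ 0.930900

1 1 9729/10000
2 2 9309/10000
f(1y,2y) = ((9729/10000)/(9309/10000) − 1)/(1) = 140/3103 ≈ 4.5118%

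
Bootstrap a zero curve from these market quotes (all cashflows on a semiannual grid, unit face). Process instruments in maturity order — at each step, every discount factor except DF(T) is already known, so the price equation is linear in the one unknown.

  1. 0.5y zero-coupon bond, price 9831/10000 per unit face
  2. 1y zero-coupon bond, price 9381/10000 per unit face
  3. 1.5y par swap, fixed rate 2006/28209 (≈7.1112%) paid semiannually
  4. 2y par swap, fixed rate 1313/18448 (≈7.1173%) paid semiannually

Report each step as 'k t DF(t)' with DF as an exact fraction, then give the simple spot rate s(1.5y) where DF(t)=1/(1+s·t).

1 1/2 9831/10000
2 1 9381/10000
3 3/2 8997/10000
4 2 8687/10000
s(1.5y) = (1/(8997/10000) − 1)/(3/2) = 2006/26991 ≈ 7.4321%

step 1 [0.5y] zero: DF = P = 9831/10000 ≈ 0.983100
step 2 [1y] zero: DF = P = 9381/10000 ≈ 0.938100
step 3 [1.5y] swap r/2=1003/28209: DF=(1 − 1003/28209·(0.983100+0.938100))/(1+1003/28209) = 8997/10000 ≈ 0.899700
step 4 [2y] swap r/2=1313/36896: DF=(1 − 1313/36896·(0.983100+0.938100+0.899700))/(1+1313/36896) = 8687/10000 ≈ 0.868700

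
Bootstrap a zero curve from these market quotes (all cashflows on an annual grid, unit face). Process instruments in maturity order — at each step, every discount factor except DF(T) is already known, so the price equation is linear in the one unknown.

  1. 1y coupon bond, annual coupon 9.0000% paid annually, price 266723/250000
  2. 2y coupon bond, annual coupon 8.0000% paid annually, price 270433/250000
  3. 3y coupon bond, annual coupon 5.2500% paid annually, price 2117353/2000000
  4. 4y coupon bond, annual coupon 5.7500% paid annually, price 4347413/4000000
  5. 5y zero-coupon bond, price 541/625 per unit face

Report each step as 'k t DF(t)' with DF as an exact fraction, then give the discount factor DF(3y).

step 1 [1y] bond c/1=9/100: DF=(266723/250000 − 9/100·(0))/(1+9/100) = 2447/2500 ≈ 0.978800
step 2 [2y] bond c/1=2/25: DF=(270433/250000 − 2/25·(0.978800))/(1+2/25) = 9291/10000 ≈ 0.929100
step 3 [3y] bond c/1=21/400: DF=(2117353/2000000 − 21/400·(0.978800+0.929100))/(1+21/400) = 9107/10000 ≈ 0.910700
step 4 [4y] bond c/1=23/400: DF=(4347413/4000000 − 23/400·(0.978800+0.929100+0.910700))/(1+23/400) = 1749/2000 ≈ 0.874500
step 5 [5y] zero: DF = P = 541/625 ≈ 0.865600

1 1 2447/2500
2 2 9291/10000
3 3 9107/10000
4 4 1749/2000
5 5 541/625
DF(3y) = 9107/10000 ≈ 0.910700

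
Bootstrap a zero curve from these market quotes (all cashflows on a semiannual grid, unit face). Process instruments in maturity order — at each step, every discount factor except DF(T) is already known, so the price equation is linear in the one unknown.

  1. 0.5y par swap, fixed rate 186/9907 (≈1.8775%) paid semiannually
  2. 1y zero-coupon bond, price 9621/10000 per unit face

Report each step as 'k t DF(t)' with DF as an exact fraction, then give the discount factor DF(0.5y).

step 1 [0.5y] swap r/2=93/9907: DF=(1 − 93/9907·(0))/(1+93/9907) = 9907/10000 ≈ 0.990700
step 2 [1y] zero: DF = P = 9621/10000 ≈ 0.962100

1 1/2 9907/10000
2 1 9621/10000
DF(0.5y) = 9907/10000 ≈ 0.990700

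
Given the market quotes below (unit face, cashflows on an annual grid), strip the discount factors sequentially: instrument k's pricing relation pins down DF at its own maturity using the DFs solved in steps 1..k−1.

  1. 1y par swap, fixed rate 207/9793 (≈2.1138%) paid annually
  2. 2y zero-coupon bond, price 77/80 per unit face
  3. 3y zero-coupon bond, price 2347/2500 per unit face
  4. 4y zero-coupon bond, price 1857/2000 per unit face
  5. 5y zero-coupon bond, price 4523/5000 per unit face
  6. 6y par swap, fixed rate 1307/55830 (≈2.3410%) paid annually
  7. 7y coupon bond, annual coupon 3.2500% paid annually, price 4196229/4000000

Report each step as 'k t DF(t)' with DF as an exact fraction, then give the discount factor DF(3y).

1 1 9793/10000
2 2 77/80
3 3 2347/2500
4 4 1857/2000
5 5 4523/5000
6 6 8693/10000
7 7 8403/10000
DF(3y) = 2347/2500 ≈ 0.938800

step 1 [1y] swap r/1=207/9793: DF=(1 − 207/9793·(0))/(1+207/9793) = 9793/10000 ≈ 0.979300
step 2 [2y] zero: DF = P = 77/80 ≈ 0.962500
step 3 [3y] zero: DF = P = 2347/2500 ≈ 0.938800
step 4 [4y] zero: DF = P = 1857/2000 ≈ 0.928500
step 5 [5y] zero: DF = P = 4523/5000 ≈ 0.904600
step 6 [6y] swap r/1=1307/55830: DF=(1 − 1307/55830·(0.979300+0.962500+0.938800+0.928500+0.904600))/(1+1307/55830) = 8693/10000 ≈ 0.869300
step 7 [7y] bond c/1=13/400: DF=(4196229/4000000 − 13/400·(0.979300+0.962500+0.938800+0.928500+0.904600+0.869300))/(1+13/400) = 8403/10000 ≈ 0.840300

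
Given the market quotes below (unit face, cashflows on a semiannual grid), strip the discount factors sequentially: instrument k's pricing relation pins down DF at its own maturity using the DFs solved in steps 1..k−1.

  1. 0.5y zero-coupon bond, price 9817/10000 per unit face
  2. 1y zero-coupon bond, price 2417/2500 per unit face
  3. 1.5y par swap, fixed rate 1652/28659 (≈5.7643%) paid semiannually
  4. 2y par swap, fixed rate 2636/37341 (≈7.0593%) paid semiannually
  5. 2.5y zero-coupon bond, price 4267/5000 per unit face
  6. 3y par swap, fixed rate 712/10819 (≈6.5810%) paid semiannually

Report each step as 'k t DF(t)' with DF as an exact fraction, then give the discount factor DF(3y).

step 1 [0.5y] zero: DF = P = 9817/10000 ≈ 0.981700
step 2 [1y] zero: DF = P = 2417/2500 ≈ 0.966800
step 3 [1.5y] swap r/2=826/28659: DF=(1 − 826/28659·(0.981700+0.966800))/(1+826/28659) = 4587/5000 ≈ 0.917400
step 4 [2y] swap r/2=1318/37341: DF=(1 − 1318/37341·(0.981700+0.966800+0.917400))/(1+1318/37341) = 4341/5000 ≈ 0.868200
step 5 [2.5y] zero: DF = P = 4267/5000 ≈ 0.853400
step 6 [3y] swap r/2=356/10819: DF=(1 − 356/10819·(0.981700+0.966800+0.917400+0.868200+0.853400))/(1+356/10819) = 411/500 ≈ 0.822000

1 1/2 9817/10000
2 1 2417/2500
3 3/2 4587/5000
4 2 4341/5000
5 5/2 4267/5000
6 3 411/500
DF(3y) = 411/500 ≈ 0.822000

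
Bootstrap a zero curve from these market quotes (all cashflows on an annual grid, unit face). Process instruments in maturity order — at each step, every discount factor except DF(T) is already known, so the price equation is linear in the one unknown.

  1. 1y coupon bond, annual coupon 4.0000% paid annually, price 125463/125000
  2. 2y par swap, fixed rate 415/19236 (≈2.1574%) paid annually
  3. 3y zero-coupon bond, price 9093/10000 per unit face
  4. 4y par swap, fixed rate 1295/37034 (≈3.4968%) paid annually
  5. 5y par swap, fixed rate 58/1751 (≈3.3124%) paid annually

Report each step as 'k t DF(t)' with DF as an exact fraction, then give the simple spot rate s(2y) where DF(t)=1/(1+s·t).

1 1 9651/10000
2 2 1917/2000
3 3 9093/10000
4 4 1741/2000
5 5 2123/2500
s(2y) = (1/(1917/2000) − 1)/(2) = 83/3834 ≈ 2.1648%

step 1 [1y] bond c/1=1/25: DF=(125463/125000 − 1/25·(0))/(1+1/25) = 9651/10000 ≈ 0.965100
step 2 [2y] swap r/1=415/19236: DF=(1 − 415/19236·(0.965100))/(1+415/19236) = 1917/2000 ≈ 0.958500
step 3 [3y] zero: DF = P = 9093/10000 ≈ 0.909300
step 4 [4y] swap r/1=1295/37034: DF=(1 − 1295/37034·(0.965100+0.958500+0.909300))/(1+1295/37034) = 1741/2000 ≈ 0.870500
step 5 [5y] swap r/1=58/1751: DF=(1 − 58/1751·(0.965100+0.958500+0.909300+0.870500))/(1+58/1751) = 2123/2500 ≈ 0.849200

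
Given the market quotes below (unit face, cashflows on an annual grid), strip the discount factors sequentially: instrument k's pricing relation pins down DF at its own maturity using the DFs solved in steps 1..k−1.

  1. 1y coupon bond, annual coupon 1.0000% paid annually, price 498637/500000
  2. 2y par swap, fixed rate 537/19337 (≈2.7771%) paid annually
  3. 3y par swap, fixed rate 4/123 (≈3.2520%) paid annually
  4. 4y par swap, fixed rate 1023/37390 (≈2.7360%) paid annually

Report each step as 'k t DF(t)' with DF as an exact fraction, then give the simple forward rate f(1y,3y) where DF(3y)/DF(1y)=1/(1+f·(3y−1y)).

1 1 4937/5000
2 2 9463/10000
3 3 2269/2500
4 4 8977/10000
f(1y,3y) = ((4937/5000)/(2269/2500) − 1)/(2) = 399/9076 ≈ 4.3962%

step 1 [1y] bond c/1=1/100: DF=(498637/500000 − 1/100·(0))/(1+1/100) = 4937/5000 ≈ 0.987400
step 2 [2y] swap r/1=537/19337: DF=(1 − 537/19337·(0.987400))/(1+537/19337) = 9463/10000 ≈ 0.946300
step 3 [3y] swap r/1=4/123: DF=(1 − 4/123·(0.987400+0.946300))/(1+4/123) = 2269/2500 ≈ 0.907600
step 4 [4y] swap r/1=1023/37390: DF=(1 − 1023/37390·(0.987400+0.946300+0.907600))/(1+1023/37390) = 8977/10000 ≈ 0.897700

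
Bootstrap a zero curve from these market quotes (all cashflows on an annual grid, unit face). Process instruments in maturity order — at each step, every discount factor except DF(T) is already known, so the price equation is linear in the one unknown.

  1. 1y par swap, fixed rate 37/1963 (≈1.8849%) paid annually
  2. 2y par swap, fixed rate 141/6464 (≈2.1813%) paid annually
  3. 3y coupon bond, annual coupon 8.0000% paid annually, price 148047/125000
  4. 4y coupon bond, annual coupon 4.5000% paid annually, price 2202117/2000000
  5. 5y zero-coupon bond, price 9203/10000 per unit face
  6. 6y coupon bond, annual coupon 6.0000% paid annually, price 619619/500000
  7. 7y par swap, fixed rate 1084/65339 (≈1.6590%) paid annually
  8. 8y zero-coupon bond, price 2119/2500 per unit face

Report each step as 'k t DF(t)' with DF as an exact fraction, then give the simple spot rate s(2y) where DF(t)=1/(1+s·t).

1 1 1963/2000
2 2 9577/10000
3 3 953/1000
4 4 9291/10000
5 5 9203/10000
6 6 9007/10000
7 7 2229/2500
8 8 2119/2500
s(2y) = (1/(9577/10000) − 1)/(2) = 423/19154 ≈ 2.2084%

step 1 [1y] swap r/1=37/1963: DF=(1 − 37/1963·(0))/(1+37/1963) = 1963/2000 ≈ 0.981500
step 2 [2y] swap r/1=141/6464: DF=(1 − 141/6464·(0.981500))/(1+141/6464) = 9577/10000 ≈ 0.957700
step 3 [3y] bond c/1=2/25: DF=(148047/125000 − 2/25·(0.981500+0.957700))/(1+2/25) = 953/1000 ≈ 0.953000
step 4 [4y] bond c/1=9/200: DF=(2202117/2000000 − 9/200·(0.981500+0.957700+0.953000))/(1+9/200) = 9291/10000 ≈ 0.929100
step 5 [5y] zero: DF = P = 9203/10000 ≈ 0.920300
step 6 [6y] bond c/1=3/50: DF=(619619/500000 − 3/50·(0.981500+0.957700+0.953000+0.929100+0.920300))/(1+3/50) = 9007/10000 ≈ 0.900700
step 7 [7y] swap r/1=1084/65339: DF=(1 − 1084/65339·(0.981500+0.957700+0.953000+0.929100+0.920300+0.900700))/(1+1084/65339) = 2229/2500 ≈ 0.891600
step 8 [8y] zero: DF = P = 2119/2500 ≈ 0.847600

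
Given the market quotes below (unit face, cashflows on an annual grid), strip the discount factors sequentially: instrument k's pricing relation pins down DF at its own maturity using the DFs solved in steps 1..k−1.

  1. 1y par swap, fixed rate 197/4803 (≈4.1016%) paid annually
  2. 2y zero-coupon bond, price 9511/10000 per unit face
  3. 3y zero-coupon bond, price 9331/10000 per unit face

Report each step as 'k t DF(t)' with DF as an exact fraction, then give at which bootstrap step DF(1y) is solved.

1 1 4803/5000
2 2 9511/10000
3 3 9331/10000
DF(1y) is solved at step 1

step 1 [1y] swap r/1=197/4803: DF=(1 − 197/4803·(0))/(1+197/4803) = 4803/5000 ≈ 0.960600
step 2 [2y] zero: DF = P = 9511/10000 ≈ 0.951100
step 3 [3y] zero: DF = P = 9331/10000 ≈ 0.933100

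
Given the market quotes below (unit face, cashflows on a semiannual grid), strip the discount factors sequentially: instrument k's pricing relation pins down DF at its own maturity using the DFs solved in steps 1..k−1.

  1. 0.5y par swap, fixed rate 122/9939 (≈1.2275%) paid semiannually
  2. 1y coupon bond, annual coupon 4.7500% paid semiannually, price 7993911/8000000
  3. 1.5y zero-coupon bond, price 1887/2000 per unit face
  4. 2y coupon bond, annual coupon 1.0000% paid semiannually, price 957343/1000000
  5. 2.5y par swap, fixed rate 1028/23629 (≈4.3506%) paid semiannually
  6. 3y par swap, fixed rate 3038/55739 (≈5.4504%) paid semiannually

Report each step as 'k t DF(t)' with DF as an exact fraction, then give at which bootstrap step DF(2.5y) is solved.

1 1/2 9939/10000
2 1 953/1000
3 3/2 1887/2000
4 2 4691/5000
5 5/2 2243/2500
6 3 8481/10000
DF(2.5y) is solved at step 5

step 1 [0.5y] swap r/2=61/9939: DF=(1 − 61/9939·(0))/(1+61/9939) = 9939/10000 ≈ 0.993900
step 2 [1y] bond c/2=19/800: DF=(7993911/8000000 − 19/800·(0.993900))/(1+19/800) = 953/1000 ≈ 0.953000
step 3 [1.5y] zero: DF = P = 1887/2000 ≈ 0.943500
step 4 [2y] bond c/2=1/200: DF=(957343/1000000 − 1/200·(0.993900+0.953000+0.943500))/(1+1/200) = 4691/5000 ≈ 0.938200
step 5 [2.5y] swap r/2=514/23629: DF=(1 − 514/23629·(0.993900+0.953000+0.943500+0.938200))/(1+514/23629) = 2243/2500 ≈ 0.897200
step 6 [3y] swap r/2=1519/55739: DF=(1 − 1519/55739·(0.993900+0.953000+0.943500+0.938200+0.897200))/(1+1519/55739) = 8481/10000 ≈ 0.848100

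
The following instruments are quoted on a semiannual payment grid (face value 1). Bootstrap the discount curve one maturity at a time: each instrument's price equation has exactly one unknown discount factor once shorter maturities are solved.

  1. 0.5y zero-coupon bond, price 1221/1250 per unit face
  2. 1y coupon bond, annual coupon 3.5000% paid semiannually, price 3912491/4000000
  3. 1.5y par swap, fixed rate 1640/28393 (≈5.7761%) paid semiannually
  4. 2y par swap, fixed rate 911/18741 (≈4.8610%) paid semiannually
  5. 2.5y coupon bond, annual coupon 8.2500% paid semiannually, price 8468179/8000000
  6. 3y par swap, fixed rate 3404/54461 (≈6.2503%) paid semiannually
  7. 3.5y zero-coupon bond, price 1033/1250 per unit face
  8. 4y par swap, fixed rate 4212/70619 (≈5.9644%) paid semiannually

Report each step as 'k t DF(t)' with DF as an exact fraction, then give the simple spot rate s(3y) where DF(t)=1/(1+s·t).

step 1 [0.5y] zero: DF = P = 1221/1250 ≈ 0.976800
step 2 [1y] bond c/2=7/400: DF=(3912491/4000000 − 7/400·(0.976800))/(1+7/400) = 1889/2000 ≈ 0.944500
step 3 [1.5y] swap r/2=820/28393: DF=(1 − 820/28393·(0.976800+0.944500))/(1+820/28393) = 459/500 ≈ 0.918000
step 4 [2y] swap r/2=911/37482: DF=(1 − 911/37482·(0.976800+0.944500+0.918000))/(1+911/37482) = 9089/10000 ≈ 0.908900
step 5 [2.5y] bond c/2=33/800: DF=(8468179/8000000 − 33/800·(0.976800+0.944500+0.918000+0.908900))/(1+33/800) = 8681/10000 ≈ 0.868100
step 6 [3y] swap r/2=1702/54461: DF=(1 − 1702/54461·(0.976800+0.944500+0.918000+0.908900+0.868100))/(1+1702/54461) = 4149/5000 ≈ 0.829800
step 7 [3.5y] zero: DF = P = 1033/1250 ≈ 0.826400
step 8 [4y] swap r/2=2106/70619: DF=(1 − 2106/70619·(0.976800+0.944500+0.918000+0.908900+0.868100+0.829800+0.826400))/(1+2106/70619) = 3947/5000 ≈ 0.789400

1 1/2 1221/1250
2 1 1889/2000
3 3/2 459/500
4 2 9089/10000
5 5/2 8681/10000
6 3 4149/5000
7 7/2 1033/1250
8 4 3947/5000
s(3y) = (1/(4149/5000) − 1)/(3) = 851/12447 ≈ 6.8370%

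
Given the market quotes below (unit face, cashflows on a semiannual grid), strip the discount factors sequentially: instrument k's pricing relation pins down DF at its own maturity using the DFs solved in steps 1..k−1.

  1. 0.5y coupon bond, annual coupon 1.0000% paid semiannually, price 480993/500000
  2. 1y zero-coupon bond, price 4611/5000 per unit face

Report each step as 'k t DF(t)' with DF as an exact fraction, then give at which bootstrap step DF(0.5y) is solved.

1 1/2 2393/2500
2 1 4611/5000
DF(0.5y) is solved at step 1

step 1 [0.5y] bond c/2=1/200: DF=(480993/500000 − 1/200·(0))/(1+1/200) = 2393/2500 ≈ 0.957200
step 2 [1y] zero: DF = P = 4611/5000 ≈ 0.922200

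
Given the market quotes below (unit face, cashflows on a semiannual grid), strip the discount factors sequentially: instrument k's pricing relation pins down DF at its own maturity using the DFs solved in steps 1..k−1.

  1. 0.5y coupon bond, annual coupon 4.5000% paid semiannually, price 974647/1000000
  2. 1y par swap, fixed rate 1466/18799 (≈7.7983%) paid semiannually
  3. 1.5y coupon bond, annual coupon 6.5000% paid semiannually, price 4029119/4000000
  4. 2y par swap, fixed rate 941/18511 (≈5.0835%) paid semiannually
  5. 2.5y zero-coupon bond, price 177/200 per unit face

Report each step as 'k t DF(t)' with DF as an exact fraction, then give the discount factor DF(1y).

step 1 [0.5y] bond c/2=9/400: DF=(974647/1000000 − 9/400·(0))/(1+9/400) = 2383/2500 ≈ 0.953200
step 2 [1y] swap r/2=733/18799: DF=(1 − 733/18799·(0.953200))/(1+733/18799) = 9267/10000 ≈ 0.926700
step 3 [1.5y] bond c/2=13/400: DF=(4029119/4000000 − 13/400·(0.953200+0.926700))/(1+13/400) = 2291/2500 ≈ 0.916400
step 4 [2y] swap r/2=941/37022: DF=(1 − 941/37022·(0.953200+0.926700+0.916400))/(1+941/37022) = 9059/10000 ≈ 0.905900
step 5 [2.5y] zero: DF = P = 177/200 ≈ 0.885000

1 1/2 2383/2500
2 1 9267/10000
3 3/2 2291/2500
4 2 9059/10000
5 5/2 177/200
DF(1y) = 9267/10000 ≈ 0.926700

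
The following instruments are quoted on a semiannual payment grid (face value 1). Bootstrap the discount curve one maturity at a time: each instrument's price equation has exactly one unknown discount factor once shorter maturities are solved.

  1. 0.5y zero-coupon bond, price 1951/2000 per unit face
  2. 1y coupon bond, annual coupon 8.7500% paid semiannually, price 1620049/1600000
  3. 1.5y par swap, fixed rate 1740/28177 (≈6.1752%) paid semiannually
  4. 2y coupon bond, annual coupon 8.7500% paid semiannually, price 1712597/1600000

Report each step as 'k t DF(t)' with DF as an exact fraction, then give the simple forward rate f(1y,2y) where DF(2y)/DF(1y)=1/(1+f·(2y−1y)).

1 1/2 1951/2000
2 1 2323/2500
3 3/2 913/1000
4 2 4537/5000
f(1y,2y) = ((2323/2500)/(4537/5000) − 1)/(1) = 109/4537 ≈ 2.4025%

step 1 [0.5y] zero: DF = P = 1951/2000 ≈ 0.975500
step 2 [1y] bond c/2=7/160: DF=(1620049/1600000 − 7/160·(0.975500))/(1+7/160) = 2323/2500 ≈ 0.929200
step 3 [1.5y] swap r/2=870/28177: DF=(1 − 870/28177·(0.975500+0.929200))/(1+870/28177) = 913/1000 ≈ 0.913000
step 4 [2y] bond c/2=7/160: DF=(1712597/1600000 − 7/160·(0.975500+0.929200+0.913000))/(1+7/160) = 4537/5000 ≈ 0.907400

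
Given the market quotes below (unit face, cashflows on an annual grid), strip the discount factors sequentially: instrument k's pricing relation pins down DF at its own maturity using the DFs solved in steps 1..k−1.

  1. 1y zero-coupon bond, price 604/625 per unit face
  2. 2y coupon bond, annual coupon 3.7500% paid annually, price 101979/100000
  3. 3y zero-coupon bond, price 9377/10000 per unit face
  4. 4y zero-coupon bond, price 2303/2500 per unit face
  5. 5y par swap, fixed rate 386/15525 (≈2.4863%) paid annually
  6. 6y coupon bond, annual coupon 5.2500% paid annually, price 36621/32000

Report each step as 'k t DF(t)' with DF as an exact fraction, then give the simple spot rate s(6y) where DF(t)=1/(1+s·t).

1 1 604/625
2 2 237/250
3 3 9377/10000
4 4 2303/2500
5 5 4421/5000
6 6 171/200
s(6y) = (1/(171/200) − 1)/(6) = 29/1026 ≈ 2.8265%

step 1 [1y] zero: DF = P = 604/625 ≈ 0.966400
step 2 [2y] bond c/1=3/80: DF=(101979/100000 − 3/80·(0.966400))/(1+3/80) = 237/250 ≈ 0.948000
step 3 [3y] zero: DF = P = 9377/10000 ≈ 0.937700
step 4 [4y] zero: DF = P = 2303/2500 ≈ 0.921200
step 5 [5y] swap r/1=386/15525: DF=(1 − 386/15525·(0.966400+0.948000+0.937700+0.921200))/(1+386/15525) = 4421/5000 ≈ 0.884200
step 6 [6y] bond c/1=21/400: DF=(36621/32000 − 21/400·(0.966400+0.948000+0.937700+0.921200+0.884200))/(1+21/400) = 171/200 ≈ 0.855000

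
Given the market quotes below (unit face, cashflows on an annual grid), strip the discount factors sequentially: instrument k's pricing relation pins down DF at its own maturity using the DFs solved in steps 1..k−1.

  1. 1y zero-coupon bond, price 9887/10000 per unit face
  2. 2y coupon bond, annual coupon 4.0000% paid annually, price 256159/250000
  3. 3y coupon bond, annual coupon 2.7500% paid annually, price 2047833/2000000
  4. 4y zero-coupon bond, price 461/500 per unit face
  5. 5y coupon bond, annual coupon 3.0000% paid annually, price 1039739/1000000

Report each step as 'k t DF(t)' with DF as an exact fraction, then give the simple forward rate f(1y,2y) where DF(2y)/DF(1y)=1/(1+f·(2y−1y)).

step 1 [1y] zero: DF = P = 9887/10000 ≈ 0.988700
step 2 [2y] bond c/1=1/25: DF=(256159/250000 − 1/25·(0.988700))/(1+1/25) = 592/625 ≈ 0.947200
step 3 [3y] bond c/1=11/400: DF=(2047833/2000000 − 11/400·(0.988700+0.947200))/(1+11/400) = 9447/10000 ≈ 0.944700
step 4 [4y] zero: DF = P = 461/500 ≈ 0.922000
step 5 [5y] bond c/1=3/100: DF=(1039739/1000000 − 3/100·(0.988700+0.947200+0.944700+0.922000))/(1+3/100) = 8987/10000 ≈ 0.898700

1 1 9887/10000
2 2 592/625
3 3 9447/10000
4 4 461/500
5 5 8987/10000
f(1y,2y) = ((9887/10000)/(592/625) − 1)/(1) = 415/9472 ≈ 4.3813%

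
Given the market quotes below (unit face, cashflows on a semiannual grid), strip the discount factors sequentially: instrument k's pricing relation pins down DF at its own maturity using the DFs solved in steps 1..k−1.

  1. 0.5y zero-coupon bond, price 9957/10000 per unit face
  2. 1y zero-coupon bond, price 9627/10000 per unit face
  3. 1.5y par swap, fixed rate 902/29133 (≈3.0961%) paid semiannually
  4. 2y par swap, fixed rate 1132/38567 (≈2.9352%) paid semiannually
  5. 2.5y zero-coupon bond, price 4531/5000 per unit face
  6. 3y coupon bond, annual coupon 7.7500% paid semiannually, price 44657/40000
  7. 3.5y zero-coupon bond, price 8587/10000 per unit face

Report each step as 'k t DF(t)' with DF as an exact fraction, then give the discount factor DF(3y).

1 1/2 9957/10000
2 1 9627/10000
3 3/2 9549/10000
4 2 4717/5000
5 5/2 4531/5000
6 3 8971/10000
7 7/2 8587/10000
DF(3y) = 8971/10000 ≈ 0.897100

step 1 [0.5y] zero: DF = P = 9957/10000 ≈ 0.995700
step 2 [1y] zero: DF = P = 9627/10000 ≈ 0.962700
step 3 [1.5y] swap r/2=451/29133: DF=(1 − 451/29133·(0.995700+0.962700))/(1+451/29133) = 9549/10000 ≈ 0.954900
step 4 [2y] swap r/2=566/38567: DF=(1 − 566/38567·(0.995700+0.962700+0.954900))/(1+566/38567) = 4717/5000 ≈ 0.943400
step 5 [2.5y] zero: DF = P = 4531/5000 ≈ 0.906200
step 6 [3y] bond c/2=31/800: DF=(44657/40000 − 31/800·(0.995700+0.962700+0.954900+0.943400+0.906200))/(1+31/800) = 8971/10000 ≈ 0.897100
step 7 [3.5y] zero: DF = P = 8587/10000 ≈ 0.858700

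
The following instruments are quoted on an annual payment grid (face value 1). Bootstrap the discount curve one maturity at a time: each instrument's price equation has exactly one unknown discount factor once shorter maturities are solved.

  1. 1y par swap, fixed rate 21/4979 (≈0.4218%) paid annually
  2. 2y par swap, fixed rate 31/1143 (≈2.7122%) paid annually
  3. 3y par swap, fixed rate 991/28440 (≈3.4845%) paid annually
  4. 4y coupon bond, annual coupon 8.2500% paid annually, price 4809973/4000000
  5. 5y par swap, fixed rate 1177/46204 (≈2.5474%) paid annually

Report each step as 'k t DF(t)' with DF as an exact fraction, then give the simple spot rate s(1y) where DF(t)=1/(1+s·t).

1 1 4979/5000
2 2 9473/10000
3 3 9009/10000
4 4 8941/10000
5 5 8823/10000
s(1y) = (1/(4979/5000) − 1)/(1) = 21/4979 ≈ 0.4218%

step 1 [1y] swap r/1=21/4979: DF=(1 − 21/4979·(0))/(1+21/4979) = 4979/5000 ≈ 0.995800
step 2 [2y] swap r/1=31/1143: DF=(1 − 31/1143·(0.995800))/(1+31/1143) = 9473/10000 ≈ 0.947300
step 3 [3y] swap r/1=991/28440: DF=(1 − 991/28440·(0.995800+0.947300))/(1+991/28440) = 9009/10000 ≈ 0.900900
step 4 [4y] bond c/1=33/400: DF=(4809973/4000000 − 33/400·(0.995800+0.947300+0.900900))/(1+33/400) = 8941/10000 ≈ 0.894100
step 5 [5y] swap r/1=1177/46204: DF=(1 − 1177/46204·(0.995800+0.947300+0.900900+0.894100))/(1+1177/46204) = 8823/10000 ≈ 0.882300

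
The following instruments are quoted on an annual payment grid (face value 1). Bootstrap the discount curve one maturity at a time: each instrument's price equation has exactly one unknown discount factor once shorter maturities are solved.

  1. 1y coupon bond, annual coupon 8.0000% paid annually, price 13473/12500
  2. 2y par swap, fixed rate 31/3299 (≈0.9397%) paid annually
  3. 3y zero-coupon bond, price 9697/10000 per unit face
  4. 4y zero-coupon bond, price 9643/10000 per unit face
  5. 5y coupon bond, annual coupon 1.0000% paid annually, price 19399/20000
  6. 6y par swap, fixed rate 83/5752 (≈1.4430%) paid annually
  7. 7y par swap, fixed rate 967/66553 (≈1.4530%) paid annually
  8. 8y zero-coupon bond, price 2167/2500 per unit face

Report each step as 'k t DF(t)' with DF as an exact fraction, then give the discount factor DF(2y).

1 1 499/500
2 2 4907/5000
3 3 9697/10000
4 4 9643/10000
5 5 576/625
6 6 917/1000
7 7 9033/10000
8 8 2167/2500
DF(2y) = 4907/5000 ≈ 0.981400

step 1 [1y] bond c/1=2/25: DF=(13473/12500 − 2/25·(0))/(1+2/25) = 499/500 ≈ 0.998000
step 2 [2y] swap r/1=31/3299: DF=(1 − 31/3299·(0.998000))/(1+31/3299) = 4907/5000 ≈ 0.981400
step 3 [3y] zero: DF = P = 9697/10000 ≈ 0.969700
step 4 [4y] zero: DF = P = 9643/10000 ≈ 0.964300
step 5 [5y] bond c/1=1/100: DF=(19399/20000 − 1/100·(0.998000+0.981400+0.969700+0.964300))/(1+1/100) = 576/625 ≈ 0.921600
step 6 [6y] swap r/1=83/5752: DF=(1 − 83/5752·(0.998000+0.981400+0.969700+0.964300+0.921600))/(1+83/5752) = 917/1000 ≈ 0.917000
step 7 [7y] swap r/1=967/66553: DF=(1 − 967/66553·(0.998000+0.981400+0.969700+0.964300+0.921600+0.917000))/(1+967/66553) = 9033/10000 ≈ 0.903300
step 8 [8y] zero: DF = P = 2167/2500 ≈ 0.866800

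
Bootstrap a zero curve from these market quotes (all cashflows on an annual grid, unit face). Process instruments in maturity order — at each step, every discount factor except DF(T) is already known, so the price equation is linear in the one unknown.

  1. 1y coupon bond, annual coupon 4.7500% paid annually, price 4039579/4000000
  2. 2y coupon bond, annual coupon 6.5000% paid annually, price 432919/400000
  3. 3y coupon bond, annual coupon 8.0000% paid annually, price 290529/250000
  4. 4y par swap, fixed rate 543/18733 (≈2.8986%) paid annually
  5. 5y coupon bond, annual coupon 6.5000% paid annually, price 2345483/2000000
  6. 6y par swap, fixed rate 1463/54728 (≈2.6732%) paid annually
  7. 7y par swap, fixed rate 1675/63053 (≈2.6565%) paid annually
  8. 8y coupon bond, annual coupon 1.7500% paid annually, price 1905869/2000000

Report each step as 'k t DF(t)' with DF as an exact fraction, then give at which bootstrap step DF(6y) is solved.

step 1 [1y] bond c/1=19/400: DF=(4039579/4000000 − 19/400·(0))/(1+19/400) = 9641/10000 ≈ 0.964100
step 2 [2y] bond c/1=13/200: DF=(432919/400000 − 13/200·(0.964100))/(1+13/200) = 4787/5000 ≈ 0.957400
step 3 [3y] bond c/1=2/25: DF=(290529/250000 − 2/25·(0.964100+0.957400))/(1+2/25) = 9337/10000 ≈ 0.933700
step 4 [4y] swap r/1=543/18733: DF=(1 − 543/18733·(0.964100+0.957400+0.933700))/(1+543/18733) = 4457/5000 ≈ 0.891400
step 5 [5y] bond c/1=13/200: DF=(2345483/2000000 − 13/200·(0.964100+0.957400+0.933700+0.891400))/(1+13/200) = 349/400 ≈ 0.872500
step 6 [6y] swap r/1=1463/54728: DF=(1 − 1463/54728·(0.964100+0.957400+0.933700+0.891400+0.872500))/(1+1463/54728) = 8537/10000 ≈ 0.853700
step 7 [7y] swap r/1=1675/63053: DF=(1 − 1675/63053·(0.964100+0.957400+0.933700+0.891400+0.872500+0.853700))/(1+1675/63053) = 333/400 ≈ 0.832500
step 8 [8y] bond c/1=7/400: DF=(1905869/2000000 − 7/400·(0.964100+0.957400+0.933700+0.891400+0.872500+0.853700+0.832500))/(1+7/400) = 8281/10000 ≈ 0.828100

1 1 9641/10000
2 2 4787/5000
3 3 9337/10000
4 4 4457/5000
5 5 349/400
6 6 8537/10000
7 7 333/400
8 8 8281/10000
DF(6y) is solved at step 6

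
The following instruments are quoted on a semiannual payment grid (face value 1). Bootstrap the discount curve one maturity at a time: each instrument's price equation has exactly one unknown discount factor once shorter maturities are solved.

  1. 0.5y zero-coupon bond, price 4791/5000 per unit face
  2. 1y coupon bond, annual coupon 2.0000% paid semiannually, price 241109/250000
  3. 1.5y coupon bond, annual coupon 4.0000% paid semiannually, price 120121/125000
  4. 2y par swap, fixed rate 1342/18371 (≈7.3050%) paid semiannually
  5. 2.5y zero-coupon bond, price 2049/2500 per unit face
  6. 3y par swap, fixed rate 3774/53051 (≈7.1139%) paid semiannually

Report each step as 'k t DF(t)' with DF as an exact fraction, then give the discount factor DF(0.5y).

step 1 [0.5y] zero: DF = P = 4791/5000 ≈ 0.958200
step 2 [1y] bond c/2=1/100: DF=(241109/250000 − 1/100·(0.958200))/(1+1/100) = 4727/5000 ≈ 0.945400
step 3 [1.5y] bond c/2=1/50: DF=(120121/125000 − 1/50·(0.958200+0.945400))/(1+1/50) = 1131/1250 ≈ 0.904800
step 4 [2y] swap r/2=671/18371: DF=(1 − 671/18371·(0.958200+0.945400+0.904800))/(1+671/18371) = 4329/5000 ≈ 0.865800
step 5 [2.5y] zero: DF = P = 2049/2500 ≈ 0.819600
step 6 [3y] swap r/2=1887/53051: DF=(1 − 1887/53051·(0.958200+0.945400+0.904800+0.865800+0.819600))/(1+1887/53051) = 8113/10000 ≈ 0.811300

1 1/2 4791/5000
2 1 4727/5000
3 3/2 1131/1250
4 2 4329/5000
5 5/2 2049/2500
6 3 8113/10000
DF(0.5y) = 4791/5000 ≈ 0.958200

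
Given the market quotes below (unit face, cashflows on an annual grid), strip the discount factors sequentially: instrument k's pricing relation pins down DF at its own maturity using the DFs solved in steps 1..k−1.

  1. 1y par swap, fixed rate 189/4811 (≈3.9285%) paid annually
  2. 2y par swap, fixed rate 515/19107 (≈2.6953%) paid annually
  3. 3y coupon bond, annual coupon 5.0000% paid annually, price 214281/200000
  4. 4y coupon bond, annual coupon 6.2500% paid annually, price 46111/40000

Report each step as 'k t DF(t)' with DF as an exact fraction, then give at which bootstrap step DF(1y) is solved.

step 1 [1y] swap r/1=189/4811: DF=(1 − 189/4811·(0))/(1+189/4811) = 4811/5000 ≈ 0.962200
step 2 [2y] swap r/1=515/19107: DF=(1 − 515/19107·(0.962200))/(1+515/19107) = 1897/2000 ≈ 0.948500
step 3 [3y] bond c/1=1/20: DF=(214281/200000 − 1/20·(0.962200+0.948500))/(1+1/20) = 4647/5000 ≈ 0.929400
step 4 [4y] bond c/1=1/16: DF=(46111/40000 − 1/16·(0.962200+0.948500+0.929400))/(1+1/16) = 9179/10000 ≈ 0.917900

1 1 4811/5000
2 2 1897/2000
3 3 4647/5000
4 4 9179/10000
DF(1y) is solved at step 1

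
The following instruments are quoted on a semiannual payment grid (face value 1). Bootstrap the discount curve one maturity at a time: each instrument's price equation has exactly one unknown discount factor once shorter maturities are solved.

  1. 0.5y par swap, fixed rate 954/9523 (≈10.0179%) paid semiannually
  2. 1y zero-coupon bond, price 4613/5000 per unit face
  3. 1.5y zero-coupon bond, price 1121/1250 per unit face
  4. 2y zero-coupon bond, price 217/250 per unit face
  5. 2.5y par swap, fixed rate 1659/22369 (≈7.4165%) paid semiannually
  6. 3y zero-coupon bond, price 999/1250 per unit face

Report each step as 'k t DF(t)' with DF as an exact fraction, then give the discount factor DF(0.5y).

1 1/2 9523/10000
2 1 4613/5000
3 3/2 1121/1250
4 2 217/250
5 5/2 8341/10000
6 3 999/1250
DF(0.5y) = 9523/10000 ≈ 0.952300

step 1 [0.5y] swap r/2=477/9523: DF=(1 − 477/9523·(0))/(1+477/9523) = 9523/10000 ≈ 0.952300
step 2 [1y] zero: DF = P = 4613/5000 ≈ 0.922600
step 3 [1.5y] zero: DF = P = 1121/1250 ≈ 0.896800
step 4 [2y] zero: DF = P = 217/250 ≈ 0.868000
step 5 [2.5y] swap r/2=1659/44738: DF=(1 − 1659/44738·(0.952300+0.922600+0.896800+0.868000))/(1+1659/44738) = 8341/10000 ≈ 0.834100
step 6 [3y] zero: DF = P = 999/1250 ≈ 0.799200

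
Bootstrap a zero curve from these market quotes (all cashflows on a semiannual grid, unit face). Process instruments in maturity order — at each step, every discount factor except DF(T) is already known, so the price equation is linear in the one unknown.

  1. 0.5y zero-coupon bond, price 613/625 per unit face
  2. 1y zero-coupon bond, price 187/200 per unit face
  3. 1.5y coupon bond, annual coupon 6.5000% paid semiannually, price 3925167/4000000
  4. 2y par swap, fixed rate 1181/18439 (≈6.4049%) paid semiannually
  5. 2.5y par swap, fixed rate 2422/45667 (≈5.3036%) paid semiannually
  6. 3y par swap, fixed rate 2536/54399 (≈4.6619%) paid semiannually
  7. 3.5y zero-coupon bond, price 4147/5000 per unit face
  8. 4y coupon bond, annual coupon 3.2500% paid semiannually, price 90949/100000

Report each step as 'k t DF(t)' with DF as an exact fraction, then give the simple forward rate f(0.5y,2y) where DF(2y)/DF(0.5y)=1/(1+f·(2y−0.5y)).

step 1 [0.5y] zero: DF = P = 613/625 ≈ 0.980800
step 2 [1y] zero: DF = P = 187/200 ≈ 0.935000
step 3 [1.5y] bond c/2=13/400: DF=(3925167/4000000 − 13/400·(0.980800+0.935000))/(1+13/400) = 8901/10000 ≈ 0.890100
step 4 [2y] swap r/2=1181/36878: DF=(1 − 1181/36878·(0.980800+0.935000+0.890100))/(1+1181/36878) = 8819/10000 ≈ 0.881900
step 5 [2.5y] swap r/2=1211/45667: DF=(1 − 1211/45667·(0.980800+0.935000+0.890100+0.881900))/(1+1211/45667) = 8789/10000 ≈ 0.878900
step 6 [3y] swap r/2=1268/54399: DF=(1 − 1268/54399·(0.980800+0.935000+0.890100+0.881900+0.878900))/(1+1268/54399) = 2183/2500 ≈ 0.873200
step 7 [3.5y] zero: DF = P = 4147/5000 ≈ 0.829400
step 8 [4y] bond c/2=13/800: DF=(90949/100000 − 13/800·(0.980800+0.935000+0.890100+0.881900+0.878900+0.873200+0.829400))/(1+13/800) = 7947/10000 ≈ 0.794700

1 1/2 613/625
2 1 187/200
3 3/2 8901/10000
4 2 8819/10000
5 5/2 8789/10000
6 3 2183/2500
7 7/2 4147/5000
8 4 7947/10000
f(0.5y,2y) = ((613/625)/(8819/10000) − 1)/(3/2) = 1978/26457 ≈ 7.4763%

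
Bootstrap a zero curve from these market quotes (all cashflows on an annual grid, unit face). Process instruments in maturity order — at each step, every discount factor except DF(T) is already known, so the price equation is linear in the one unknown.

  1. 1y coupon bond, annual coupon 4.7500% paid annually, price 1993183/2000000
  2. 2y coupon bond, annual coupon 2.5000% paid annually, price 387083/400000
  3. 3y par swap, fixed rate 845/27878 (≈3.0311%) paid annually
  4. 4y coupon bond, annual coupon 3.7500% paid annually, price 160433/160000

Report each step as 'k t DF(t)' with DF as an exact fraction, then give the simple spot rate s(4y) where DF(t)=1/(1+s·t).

1 1 4757/5000
2 2 9209/10000
3 3 1831/2000
4 4 8657/10000
s(4y) = (1/(8657/10000) − 1)/(4) = 1343/34628 ≈ 3.8784%

step 1 [1y] bond c/1=19/400: DF=(1993183/2000000 − 19/400·(0))/(1+19/400) = 4757/5000 ≈ 0.951400
step 2 [2y] bond c/1=1/40: DF=(387083/400000 − 1/40·(0.951400))/(1+1/40) = 9209/10000 ≈ 0.920900
step 3 [3y] swap r/1=845/27878: DF=(1 − 845/27878·(0.951400+0.920900))/(1+845/27878) = 1831/2000 ≈ 0.915500
step 4 [4y] bond c/1=3/80: DF=(160433/160000 − 3/80·(0.951400+0.920900+0.915500))/(1+3/80) = 8657/10000 ≈ 0.865700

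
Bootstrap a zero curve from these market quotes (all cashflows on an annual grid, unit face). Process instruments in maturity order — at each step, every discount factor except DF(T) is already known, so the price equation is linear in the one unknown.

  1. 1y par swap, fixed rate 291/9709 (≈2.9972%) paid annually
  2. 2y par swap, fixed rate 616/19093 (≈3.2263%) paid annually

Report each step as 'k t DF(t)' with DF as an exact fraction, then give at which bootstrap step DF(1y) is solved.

1 1 9709/10000
2 2 1173/1250
DF(1y) is solved at step 1

step 1 [1y] swap r/1=291/9709: DF=(1 − 291/9709·(0))/(1+291/9709) = 9709/10000 ≈ 0.970900
step 2 [2y] swap r/1=616/19093: DF=(1 − 616/19093·(0.970900))/(1+616/19093) = 1173/1250 ≈ 0.938400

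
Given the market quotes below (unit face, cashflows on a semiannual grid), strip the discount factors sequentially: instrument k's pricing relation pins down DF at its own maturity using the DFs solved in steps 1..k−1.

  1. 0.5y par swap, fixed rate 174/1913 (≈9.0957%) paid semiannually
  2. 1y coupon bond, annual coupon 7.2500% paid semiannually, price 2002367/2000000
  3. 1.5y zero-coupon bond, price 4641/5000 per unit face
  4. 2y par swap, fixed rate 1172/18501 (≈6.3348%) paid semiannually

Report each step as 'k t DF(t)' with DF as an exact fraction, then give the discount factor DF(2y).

1 1/2 1913/2000
2 1 9327/10000
3 3/2 4641/5000
4 2 2207/2500
DF(2y) = 2207/2500 ≈ 0.882800

step 1 [0.5y] swap r/2=87/1913: DF=(1 − 87/1913·(0))/(1+87/1913) = 1913/2000 ≈ 0.956500
step 2 [1y] bond c/2=29/800: DF=(2002367/2000000 − 29/800·(0.956500))/(1+29/800) = 9327/10000 ≈ 0.932700
step 3 [1.5y] zero: DF = P = 4641/5000 ≈ 0.928200
step 4 [2y] swap r/2=586/18501: DF=(1 − 586/18501·(0.956500+0.932700+0.928200))/(1+586/18501) = 2207/2500 ≈ 0.882800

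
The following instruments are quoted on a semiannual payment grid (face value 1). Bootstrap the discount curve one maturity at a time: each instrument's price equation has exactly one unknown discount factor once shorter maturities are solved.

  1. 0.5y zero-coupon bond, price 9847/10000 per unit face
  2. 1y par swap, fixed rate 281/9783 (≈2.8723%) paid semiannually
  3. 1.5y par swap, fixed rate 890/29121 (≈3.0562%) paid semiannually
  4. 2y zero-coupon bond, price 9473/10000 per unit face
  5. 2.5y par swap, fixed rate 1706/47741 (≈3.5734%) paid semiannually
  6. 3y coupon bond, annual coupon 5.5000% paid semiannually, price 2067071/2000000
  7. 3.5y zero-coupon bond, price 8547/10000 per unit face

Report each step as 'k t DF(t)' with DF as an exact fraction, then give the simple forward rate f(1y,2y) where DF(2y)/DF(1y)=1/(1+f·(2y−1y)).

1 1/2 9847/10000
2 1 9719/10000
3 3/2 1911/2000
4 2 9473/10000
5 5/2 9147/10000
6 3 8781/10000
7 7/2 8547/10000
f(1y,2y) = ((9719/10000)/(9473/10000) − 1)/(1) = 246/9473 ≈ 2.5969%

step 1 [0.5y] zero: DF = P = 9847/10000 ≈ 0.984700
step 2 [1y] swap r/2=281/19566: DF=(1 − 281/19566·(0.984700))/(1+281/19566) = 9719/10000 ≈ 0.971900
step 3 [1.5y] swap r/2=445/29121: DF=(1 − 445/29121·(0.984700+0.971900))/(1+445/29121) = 1911/2000 ≈ 0.955500
step 4 [2y] zero: DF = P = 9473/10000 ≈ 0.947300
step 5 [2.5y] swap r/2=853/47741: DF=(1 − 853/47741·(0.984700+0.971900+0.955500+0.947300))/(1+853/47741) = 9147/10000 ≈ 0.914700
step 6 [3y] bond c/2=11/400: DF=(2067071/2000000 − 11/400·(0.984700+0.971900+0.955500+0.947300+0.914700))/(1+11/400) = 8781/10000 ≈ 0.878100
step 7 [3.5y] zero: DF = P = 8547/10000 ≈ 0.854700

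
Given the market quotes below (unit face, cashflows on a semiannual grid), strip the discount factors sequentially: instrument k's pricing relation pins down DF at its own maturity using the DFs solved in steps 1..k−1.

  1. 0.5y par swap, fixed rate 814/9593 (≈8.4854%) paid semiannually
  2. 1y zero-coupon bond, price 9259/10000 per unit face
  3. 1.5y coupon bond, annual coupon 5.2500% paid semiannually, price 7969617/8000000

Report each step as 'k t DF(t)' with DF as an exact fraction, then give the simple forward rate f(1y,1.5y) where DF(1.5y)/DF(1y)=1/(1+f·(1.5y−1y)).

1 1/2 9593/10000
2 1 9259/10000
3 3/2 369/400
f(1y,1.5y) = ((9259/10000)/(369/400) − 1)/(1/2) = 68/9225 ≈ 0.7371%

step 1 [0.5y] swap r/2=407/9593: DF=(1 − 407/9593·(0))/(1+407/9593) = 9593/10000 ≈ 0.959300
step 2 [1y] zero: DF = P = 9259/10000 ≈ 0.925900
step 3 [1.5y] bond c/2=21/800: DF=(7969617/8000000 − 21/800·(0.959300+0.925900))/(1+21/800) = 369/400 ≈ 0.922500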